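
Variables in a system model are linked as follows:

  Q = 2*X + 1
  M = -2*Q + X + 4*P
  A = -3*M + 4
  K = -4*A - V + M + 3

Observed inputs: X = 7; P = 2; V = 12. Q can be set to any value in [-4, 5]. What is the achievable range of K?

Intervening on Q fixes its value directly, overriding its dependence on X.
Substituting into the M equation gives M = -2*Q + 15.
So A = 6*Q - 41.
This gives K = -26*Q + 170.
Linear in Q, so extremes are at the endpoints: Q = -4 gives K = 274; Q = 5 gives K = 40.

40 to 274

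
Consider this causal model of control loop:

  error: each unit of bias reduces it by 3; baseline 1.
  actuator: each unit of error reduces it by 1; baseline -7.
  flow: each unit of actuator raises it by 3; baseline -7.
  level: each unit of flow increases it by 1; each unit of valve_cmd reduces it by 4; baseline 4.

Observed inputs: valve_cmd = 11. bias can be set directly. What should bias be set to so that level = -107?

bias = -4

Substituting into the actuator equation gives actuator = 3*bias - 8.
Substituting into the flow equation gives flow = 9*bias - 31.
level becomes 9*bias - 71.
Solve 9*bias - 71 = -107: bias = (-107 + 71) / 9 = -4.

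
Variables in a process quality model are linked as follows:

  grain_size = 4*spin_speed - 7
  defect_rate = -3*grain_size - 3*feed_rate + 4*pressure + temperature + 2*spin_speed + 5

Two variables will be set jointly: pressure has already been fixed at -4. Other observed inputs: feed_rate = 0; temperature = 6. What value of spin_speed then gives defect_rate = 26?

With pressure held at -4:
Substituting into the defect_rate equation gives defect_rate = -10*spin_speed + 16.
Solve -10*spin_speed + 16 = 26: spin_speed = (26 - 16) / -10 = -1.

spin_speed = -1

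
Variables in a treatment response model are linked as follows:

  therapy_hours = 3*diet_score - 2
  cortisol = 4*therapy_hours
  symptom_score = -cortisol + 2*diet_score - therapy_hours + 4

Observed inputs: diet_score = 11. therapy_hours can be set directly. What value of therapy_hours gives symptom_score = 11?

therapy_hours = 3

Intervening on therapy_hours fixes its value directly, overriding its dependence on diet_score.
Substituting into the symptom_score equation gives symptom_score = -5*therapy_hours + 26.
Solve -5*therapy_hours + 26 = 11: therapy_hours = (11 - 26) / -5 = 3.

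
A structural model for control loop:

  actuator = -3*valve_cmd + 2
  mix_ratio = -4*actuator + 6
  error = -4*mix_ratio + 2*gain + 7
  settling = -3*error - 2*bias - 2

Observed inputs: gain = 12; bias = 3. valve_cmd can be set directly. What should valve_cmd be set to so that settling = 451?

valve_cmd = 4

Substituting into the mix_ratio equation gives mix_ratio = 12*valve_cmd - 2.
So error = -48*valve_cmd + 39.
Substituting into the settling equation gives settling = 144*valve_cmd - 125.
Solve 144*valve_cmd - 125 = 451: valve_cmd = (451 + 125) / 144 = 4.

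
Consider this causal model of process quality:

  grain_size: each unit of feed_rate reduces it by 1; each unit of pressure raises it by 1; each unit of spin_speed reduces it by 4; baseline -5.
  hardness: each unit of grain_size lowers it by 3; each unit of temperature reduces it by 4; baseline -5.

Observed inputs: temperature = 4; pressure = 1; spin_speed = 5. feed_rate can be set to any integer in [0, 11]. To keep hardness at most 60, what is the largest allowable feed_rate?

Substituting into the grain_size equation gives grain_size = -feed_rate - 24.
This gives hardness = 3*feed_rate + 51.
Require 3*feed_rate + 51 ≤ 60, so feed_rate ≤ 3.
The largest integer in [0, 11] satisfying this is 3.

feed_rate = 3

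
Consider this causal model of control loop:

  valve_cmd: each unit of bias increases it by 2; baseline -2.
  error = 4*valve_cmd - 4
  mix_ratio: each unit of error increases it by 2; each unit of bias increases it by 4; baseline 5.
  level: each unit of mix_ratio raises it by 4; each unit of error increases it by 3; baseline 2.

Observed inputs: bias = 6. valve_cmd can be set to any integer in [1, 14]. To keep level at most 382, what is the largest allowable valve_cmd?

valve_cmd = 7

Intervening on valve_cmd fixes its value directly, overriding its dependence on bias.
Substituting into the mix_ratio equation gives mix_ratio = 8*valve_cmd + 21.
Substituting into the level equation gives level = 44*valve_cmd + 74.
Require 44*valve_cmd + 74 ≤ 382, so valve_cmd ≤ 7.
The largest integer in [1, 14] satisfying this is 7.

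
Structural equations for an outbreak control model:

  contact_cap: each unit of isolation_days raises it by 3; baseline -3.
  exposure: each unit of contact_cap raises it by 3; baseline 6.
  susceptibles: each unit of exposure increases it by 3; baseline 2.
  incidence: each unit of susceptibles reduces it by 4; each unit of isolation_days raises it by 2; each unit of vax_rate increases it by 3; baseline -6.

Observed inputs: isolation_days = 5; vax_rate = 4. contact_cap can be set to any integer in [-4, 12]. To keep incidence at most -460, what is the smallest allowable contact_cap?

Intervening on contact_cap fixes its value directly, overriding its dependence on isolation_days.
Substituting into the susceptibles equation gives susceptibles = 9*contact_cap + 20.
Substituting into the incidence equation gives incidence = -36*contact_cap - 64.
Require -36*contact_cap - 64 ≤ -460, so contact_cap ≥ 11.
The smallest integer in [-4, 12] satisfying this is 11.

contact_cap = 11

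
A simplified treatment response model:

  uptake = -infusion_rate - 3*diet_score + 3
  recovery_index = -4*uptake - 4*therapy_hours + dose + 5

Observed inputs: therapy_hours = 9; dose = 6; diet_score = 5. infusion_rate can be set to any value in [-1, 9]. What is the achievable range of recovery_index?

Substituting into the uptake equation gives uptake = -infusion_rate - 12.
Substituting into the recovery_index equation gives recovery_index = 4*infusion_rate + 23.
Linear in infusion_rate, so extremes are at the endpoints: infusion_rate = -1 gives recovery_index = 19; infusion_rate = 9 gives recovery_index = 59.

19 to 59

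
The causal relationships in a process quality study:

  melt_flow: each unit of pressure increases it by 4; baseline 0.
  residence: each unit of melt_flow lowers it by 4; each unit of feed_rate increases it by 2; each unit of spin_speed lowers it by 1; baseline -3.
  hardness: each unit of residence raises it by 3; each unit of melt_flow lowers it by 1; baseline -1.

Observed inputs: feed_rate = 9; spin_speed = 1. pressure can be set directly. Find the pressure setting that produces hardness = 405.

pressure = -7

Substituting into the residence equation gives residence = -16*pressure + 14.
hardness becomes -52*pressure + 41.
Solve -52*pressure + 41 = 405: pressure = (405 - 41) / -52 = -7.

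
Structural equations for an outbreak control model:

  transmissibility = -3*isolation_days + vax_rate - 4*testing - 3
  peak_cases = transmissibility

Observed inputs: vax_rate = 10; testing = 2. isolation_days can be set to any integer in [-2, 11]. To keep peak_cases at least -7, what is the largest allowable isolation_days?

isolation_days = 2

Substituting into the transmissibility equation gives transmissibility = -3*isolation_days - 1.
So peak_cases = -3*isolation_days - 1.
Require -3*isolation_days - 1 ≥ -7, so isolation_days ≤ 2.
The largest integer in [-2, 11] satisfying this is 2.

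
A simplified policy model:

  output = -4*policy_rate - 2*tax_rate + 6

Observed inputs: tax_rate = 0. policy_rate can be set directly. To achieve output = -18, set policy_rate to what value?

policy_rate = 6

Substituting into the output equation gives output = -4*policy_rate + 6.
Solve -4*policy_rate + 6 = -18: policy_rate = (-18 - 6) / -4 = 6.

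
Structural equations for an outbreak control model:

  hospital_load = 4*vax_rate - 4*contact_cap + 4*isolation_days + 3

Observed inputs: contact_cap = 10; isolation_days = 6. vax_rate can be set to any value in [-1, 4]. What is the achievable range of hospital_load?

Substituting into the hospital_load equation gives hospital_load = 4*vax_rate - 13.
Linear in vax_rate, so extremes are at the endpoints: vax_rate = -1 gives hospital_load = -17; vax_rate = 4 gives hospital_load = 3.

-17 to 3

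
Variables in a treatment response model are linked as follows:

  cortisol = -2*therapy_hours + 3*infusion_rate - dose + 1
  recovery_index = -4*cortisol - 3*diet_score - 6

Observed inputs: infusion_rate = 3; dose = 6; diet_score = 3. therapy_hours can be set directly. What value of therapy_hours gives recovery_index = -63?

therapy_hours = -4

Substituting into the cortisol equation gives cortisol = -2*therapy_hours + 4.
So recovery_index = 8*therapy_hours - 31.
Solve 8*therapy_hours - 31 = -63: therapy_hours = (-63 + 31) / 8 = -4.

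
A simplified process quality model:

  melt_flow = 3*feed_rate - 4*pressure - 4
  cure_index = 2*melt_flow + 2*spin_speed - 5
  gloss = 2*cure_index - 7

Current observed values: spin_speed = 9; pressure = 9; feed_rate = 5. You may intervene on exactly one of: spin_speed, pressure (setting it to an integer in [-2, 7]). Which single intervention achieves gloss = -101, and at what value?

set spin_speed = 4

Intervening on spin_speed: with other inputs at their observed values, gloss = 4*spin_speed - 117. Solving for -101 gives spin_speed = 4, within [-2, 7].
Intervening on pressure: gloss = -16*pressure + 63. Reaching -101 requires pressure = 41/4, not an integer.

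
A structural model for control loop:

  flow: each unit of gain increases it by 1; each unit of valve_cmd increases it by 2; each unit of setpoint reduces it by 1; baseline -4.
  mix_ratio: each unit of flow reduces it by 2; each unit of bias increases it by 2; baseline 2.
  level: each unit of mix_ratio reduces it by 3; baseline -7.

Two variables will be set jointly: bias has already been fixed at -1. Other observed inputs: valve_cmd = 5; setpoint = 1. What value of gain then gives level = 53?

With bias held at -1:
Substituting into the flow equation gives flow = gain + 5.
Substituting into the mix_ratio equation gives mix_ratio = -2*gain - 10.
This gives level = 6*gain + 23.
Solve 6*gain + 23 = 53: gain = (53 - 23) / 6 = 5.

gain = 5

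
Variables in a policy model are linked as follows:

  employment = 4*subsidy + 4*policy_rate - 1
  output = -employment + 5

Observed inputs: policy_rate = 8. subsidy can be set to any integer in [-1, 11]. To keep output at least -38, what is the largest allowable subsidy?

Substituting into the employment equation gives employment = 4*subsidy + 31.
This gives output = -4*subsidy - 26.
Require -4*subsidy - 26 ≥ -38, so subsidy ≤ 3.
The largest integer in [-1, 11] satisfying this is 3.

subsidy = 3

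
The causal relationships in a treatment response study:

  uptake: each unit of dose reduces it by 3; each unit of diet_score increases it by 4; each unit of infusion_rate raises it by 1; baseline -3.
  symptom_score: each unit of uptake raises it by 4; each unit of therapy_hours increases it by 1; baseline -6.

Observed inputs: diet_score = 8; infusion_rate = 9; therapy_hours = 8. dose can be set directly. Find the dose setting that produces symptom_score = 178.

dose = -2

Substituting into the uptake equation gives uptake = -3*dose + 38.
This gives symptom_score = -12*dose + 154.
Solve -12*dose + 154 = 178: dose = (178 - 154) / -12 = -2.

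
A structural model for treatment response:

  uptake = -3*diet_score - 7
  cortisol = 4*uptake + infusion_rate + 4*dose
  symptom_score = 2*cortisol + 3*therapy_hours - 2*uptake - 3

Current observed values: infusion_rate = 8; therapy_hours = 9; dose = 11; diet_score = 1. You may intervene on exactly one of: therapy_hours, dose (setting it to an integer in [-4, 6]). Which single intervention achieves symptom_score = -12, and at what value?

Intervening on therapy_hours: symptom_score = 3*therapy_hours + 41. Reaching -12 requires therapy_hours = -53/3, not an integer.
Intervening on dose: with other inputs at their observed values, symptom_score = 8*dose - 20. Solving for -12 gives dose = 1, within [-4, 6].

set dose = 1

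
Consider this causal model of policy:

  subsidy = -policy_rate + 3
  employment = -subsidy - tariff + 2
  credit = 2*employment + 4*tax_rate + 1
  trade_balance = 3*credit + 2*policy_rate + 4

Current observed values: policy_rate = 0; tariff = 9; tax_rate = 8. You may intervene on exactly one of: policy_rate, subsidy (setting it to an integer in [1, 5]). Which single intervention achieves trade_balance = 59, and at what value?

Intervening on policy_rate: with other inputs at their observed values, trade_balance = 8*policy_rate + 43. Solving for 59 gives policy_rate = 2, within [1, 5].
Intervening on subsidy: trade_balance = -6*subsidy + 61. Reaching 59 requires subsidy = 1/3, not an integer.

set policy_rate = 2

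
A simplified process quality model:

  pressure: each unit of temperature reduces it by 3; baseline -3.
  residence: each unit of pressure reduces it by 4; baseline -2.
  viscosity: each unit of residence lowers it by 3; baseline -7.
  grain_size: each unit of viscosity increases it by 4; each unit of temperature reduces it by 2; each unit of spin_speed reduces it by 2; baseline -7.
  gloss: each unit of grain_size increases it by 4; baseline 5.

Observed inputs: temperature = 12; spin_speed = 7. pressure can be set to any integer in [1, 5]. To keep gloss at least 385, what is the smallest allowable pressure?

pressure = 3

Intervening on pressure fixes its value directly, overriding its dependence on temperature.
Substituting into the viscosity equation gives viscosity = 12*pressure - 1.
grain_size becomes 48*pressure - 49.
Substituting into the gloss equation gives gloss = 192*pressure - 191.
Require 192*pressure - 191 ≥ 385, so pressure ≥ 3.
The smallest integer in [1, 5] satisfying this is 3.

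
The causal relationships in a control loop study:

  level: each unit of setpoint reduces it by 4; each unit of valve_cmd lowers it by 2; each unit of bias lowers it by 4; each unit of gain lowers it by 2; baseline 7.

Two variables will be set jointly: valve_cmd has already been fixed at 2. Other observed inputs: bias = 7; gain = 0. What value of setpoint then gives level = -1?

setpoint = -6

With valve_cmd held at 2:
Substituting into the level equation gives level = -4*setpoint - 25.
Solve -4*setpoint - 25 = -1: setpoint = (-1 + 25) / -4 = -6.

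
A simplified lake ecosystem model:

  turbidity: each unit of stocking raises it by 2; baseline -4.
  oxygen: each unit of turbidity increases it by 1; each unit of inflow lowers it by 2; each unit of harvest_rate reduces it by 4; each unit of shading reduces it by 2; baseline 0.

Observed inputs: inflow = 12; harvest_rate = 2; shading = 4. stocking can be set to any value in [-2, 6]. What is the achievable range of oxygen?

-48 to -32

Substituting into the oxygen equation gives oxygen = 2*stocking - 44.
Linear in stocking, so extremes are at the endpoints: stocking = -2 gives oxygen = -48; stocking = 6 gives oxygen = -32.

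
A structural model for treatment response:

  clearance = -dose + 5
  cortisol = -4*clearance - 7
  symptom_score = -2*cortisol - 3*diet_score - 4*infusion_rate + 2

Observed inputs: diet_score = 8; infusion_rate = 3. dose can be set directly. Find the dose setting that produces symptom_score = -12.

Substituting into the cortisol equation gives cortisol = 4*dose - 27.
So symptom_score = -8*dose + 20.
Solve -8*dose + 20 = -12: dose = (-12 - 20) / -8 = 4.

dose = 4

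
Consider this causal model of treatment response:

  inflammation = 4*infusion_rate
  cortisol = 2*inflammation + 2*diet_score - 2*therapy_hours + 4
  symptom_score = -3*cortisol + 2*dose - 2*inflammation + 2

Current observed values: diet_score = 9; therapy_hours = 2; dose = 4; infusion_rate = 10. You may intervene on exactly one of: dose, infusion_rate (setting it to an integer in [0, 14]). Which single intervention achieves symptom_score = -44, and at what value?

set infusion_rate = 0

Intervening on dose: symptom_score = 2*dose - 372. Reaching -44 requires dose = 164, outside [0, 14].
Intervening on infusion_rate: with other inputs at their observed values, symptom_score = -32*infusion_rate - 44. Solving for -44 gives infusion_rate = 0, within [0, 14].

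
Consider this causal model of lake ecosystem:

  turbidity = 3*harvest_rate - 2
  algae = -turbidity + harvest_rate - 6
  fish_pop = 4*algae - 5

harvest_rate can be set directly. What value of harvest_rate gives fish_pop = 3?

harvest_rate = -3

Substituting into the algae equation gives algae = -2*harvest_rate - 4.
Substituting into the fish_pop equation gives fish_pop = -8*harvest_rate - 21.
Solve -8*harvest_rate - 21 = 3: harvest_rate = (3 + 21) / -8 = -3.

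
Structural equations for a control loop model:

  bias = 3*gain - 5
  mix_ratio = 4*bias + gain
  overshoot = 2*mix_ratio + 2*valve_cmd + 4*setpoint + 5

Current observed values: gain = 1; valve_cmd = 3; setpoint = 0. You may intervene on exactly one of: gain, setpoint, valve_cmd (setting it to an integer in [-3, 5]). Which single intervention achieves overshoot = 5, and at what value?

set setpoint = 2

Intervening on gain: overshoot = 26*gain - 29. Reaching 5 requires gain = 17/13, not an integer.
Intervening on setpoint: with other inputs at their observed values, overshoot = 4*setpoint - 3. Solving for 5 gives setpoint = 2, within [-3, 5].
Intervening on valve_cmd: overshoot = 2*valve_cmd - 9. Reaching 5 requires valve_cmd = 7, outside [-3, 5].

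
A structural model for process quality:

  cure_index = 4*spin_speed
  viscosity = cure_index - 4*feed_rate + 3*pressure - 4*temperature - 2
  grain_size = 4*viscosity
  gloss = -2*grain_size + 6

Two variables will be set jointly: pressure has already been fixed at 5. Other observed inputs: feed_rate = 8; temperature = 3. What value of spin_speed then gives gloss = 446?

spin_speed = -6

With pressure held at 5:
Substituting into the viscosity equation gives viscosity = 4*spin_speed - 31.
Substituting into the grain_size equation gives grain_size = 16*spin_speed - 124.
Substituting into the gloss equation gives gloss = -32*spin_speed + 254.
Solve -32*spin_speed + 254 = 446: spin_speed = (446 - 254) / -32 = -6.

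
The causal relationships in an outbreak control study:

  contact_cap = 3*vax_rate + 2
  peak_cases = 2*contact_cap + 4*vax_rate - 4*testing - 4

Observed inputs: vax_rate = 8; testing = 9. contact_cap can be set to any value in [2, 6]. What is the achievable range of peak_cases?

-4 to 4

Intervening on contact_cap fixes its value directly, overriding its dependence on vax_rate.
Substituting into the peak_cases equation gives peak_cases = 2*contact_cap - 8.
Linear in contact_cap, so extremes are at the endpoints: contact_cap = 2 gives peak_cases = -4; contact_cap = 6 gives peak_cases = 4.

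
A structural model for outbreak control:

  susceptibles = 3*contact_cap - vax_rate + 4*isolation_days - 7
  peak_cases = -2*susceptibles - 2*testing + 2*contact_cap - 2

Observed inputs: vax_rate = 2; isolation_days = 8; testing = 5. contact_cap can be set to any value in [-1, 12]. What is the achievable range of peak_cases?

-106 to -54

Substituting into the susceptibles equation gives susceptibles = 3*contact_cap + 23.
Substituting into the peak_cases equation gives peak_cases = -4*contact_cap - 58.
Linear in contact_cap, so extremes are at the endpoints: contact_cap = -1 gives peak_cases = -54; contact_cap = 12 gives peak_cases = -106.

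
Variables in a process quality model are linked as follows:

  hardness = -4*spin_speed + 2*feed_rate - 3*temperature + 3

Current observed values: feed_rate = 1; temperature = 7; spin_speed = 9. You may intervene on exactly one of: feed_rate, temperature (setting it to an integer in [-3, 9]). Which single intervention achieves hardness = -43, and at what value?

set temperature = 4

Intervening on feed_rate: hardness = 2*feed_rate - 54. Reaching -43 requires feed_rate = 11/2, not an integer.
Intervening on temperature: with other inputs at their observed values, hardness = -3*temperature - 31. Solving for -43 gives temperature = 4, within [-3, 9].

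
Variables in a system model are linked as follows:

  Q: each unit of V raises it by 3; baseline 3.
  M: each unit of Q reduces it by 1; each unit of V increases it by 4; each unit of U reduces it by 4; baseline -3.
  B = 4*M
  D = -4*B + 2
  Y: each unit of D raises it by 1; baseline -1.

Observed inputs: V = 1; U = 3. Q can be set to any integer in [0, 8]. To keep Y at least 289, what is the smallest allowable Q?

Intervening on Q fixes its value directly, overriding its dependence on V.
Substituting into the M equation gives M = -Q - 11.
Substituting into the B equation gives B = -4*Q - 44.
Substituting into the D equation gives D = 16*Q + 178.
Substituting into the Y equation gives Y = 16*Q + 177.
Require 16*Q + 177 ≥ 289, so Q ≥ 7.
The smallest integer in [0, 8] satisfying this is 7.

Q = 7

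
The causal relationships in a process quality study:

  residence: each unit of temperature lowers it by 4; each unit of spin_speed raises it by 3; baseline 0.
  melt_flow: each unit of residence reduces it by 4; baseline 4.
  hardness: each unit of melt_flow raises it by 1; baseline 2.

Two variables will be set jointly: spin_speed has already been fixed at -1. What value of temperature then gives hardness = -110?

temperature = -8

With spin_speed held at -1:
Substituting into the residence equation gives residence = -4*temperature - 3.
This gives melt_flow = 16*temperature + 16.
Substituting into the hardness equation gives hardness = 16*temperature + 18.
Solve 16*temperature + 18 = -110: temperature = (-110 - 18) / 16 = -8.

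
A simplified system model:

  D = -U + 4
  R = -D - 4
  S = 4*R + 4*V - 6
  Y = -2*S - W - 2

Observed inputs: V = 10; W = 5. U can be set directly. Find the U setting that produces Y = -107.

Substituting into the R equation gives R = U - 8.
Substituting into the S equation gives S = 4*U + 2.
Substituting into the Y equation gives Y = -8*U - 11.
Solve -8*U - 11 = -107: U = (-107 + 11) / -8 = 12.

U = 12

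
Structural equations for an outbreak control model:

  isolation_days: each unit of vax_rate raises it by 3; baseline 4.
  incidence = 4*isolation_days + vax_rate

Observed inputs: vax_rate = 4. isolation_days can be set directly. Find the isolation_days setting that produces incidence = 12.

Intervening on isolation_days fixes its value directly, overriding its dependence on vax_rate.
Substituting into the incidence equation gives incidence = 4*isolation_days + 4.
Solve 4*isolation_days + 4 = 12: isolation_days = (12 - 4) / 4 = 2.

isolation_days = 2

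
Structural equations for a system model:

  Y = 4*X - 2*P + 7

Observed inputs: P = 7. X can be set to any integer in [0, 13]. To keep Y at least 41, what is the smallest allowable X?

Substituting into the Y equation gives Y = 4*X - 7.
Require 4*X - 7 ≥ 41, so X ≥ 12.
The smallest integer in [0, 13] satisfying this is 12.

X = 12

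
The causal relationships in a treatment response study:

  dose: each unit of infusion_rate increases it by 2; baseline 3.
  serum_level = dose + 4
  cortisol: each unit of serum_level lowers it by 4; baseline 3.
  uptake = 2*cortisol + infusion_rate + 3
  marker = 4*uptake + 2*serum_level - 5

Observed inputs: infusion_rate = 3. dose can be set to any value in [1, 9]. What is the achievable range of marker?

-347 to -107

Intervening on dose fixes its value directly, overriding its dependence on infusion_rate.
Substituting into the cortisol equation gives cortisol = -4*dose - 13.
Substituting into the uptake equation gives uptake = -8*dose - 20.
Substituting into the marker equation gives marker = -30*dose - 77.
Linear in dose, so extremes are at the endpoints: dose = 1 gives marker = -107; dose = 9 gives marker = -347.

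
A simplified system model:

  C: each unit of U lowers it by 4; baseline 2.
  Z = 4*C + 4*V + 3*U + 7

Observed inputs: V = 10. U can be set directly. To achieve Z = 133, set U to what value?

U = -6

Substituting into the Z equation gives Z = -13*U + 55.
Solve -13*U + 55 = 133: U = (133 - 55) / -13 = -6.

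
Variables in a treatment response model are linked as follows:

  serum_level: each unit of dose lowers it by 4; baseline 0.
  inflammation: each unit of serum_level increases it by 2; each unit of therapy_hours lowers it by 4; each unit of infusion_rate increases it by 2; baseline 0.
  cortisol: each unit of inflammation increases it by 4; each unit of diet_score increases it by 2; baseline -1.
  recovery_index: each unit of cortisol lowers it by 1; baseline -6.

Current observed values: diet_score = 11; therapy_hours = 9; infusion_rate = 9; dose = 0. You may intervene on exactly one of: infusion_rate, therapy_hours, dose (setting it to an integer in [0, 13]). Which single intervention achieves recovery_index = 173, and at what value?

set dose = 4

Intervening on infusion_rate: recovery_index = -8*infusion_rate + 117. Reaching 173 requires infusion_rate = -7, outside [0, 13].
Intervening on therapy_hours: recovery_index = 16*therapy_hours - 99. Reaching 173 requires therapy_hours = 17, outside [0, 13].
Intervening on dose: with other inputs at their observed values, recovery_index = 32*dose + 45. Solving for 173 gives dose = 4, within [0, 13].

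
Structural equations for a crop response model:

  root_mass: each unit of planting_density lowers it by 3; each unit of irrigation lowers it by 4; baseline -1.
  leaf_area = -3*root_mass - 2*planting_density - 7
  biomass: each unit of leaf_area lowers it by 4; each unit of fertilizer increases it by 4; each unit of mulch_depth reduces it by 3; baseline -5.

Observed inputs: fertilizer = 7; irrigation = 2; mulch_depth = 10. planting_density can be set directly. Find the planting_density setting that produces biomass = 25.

planting_density = -4

Substituting into the root_mass equation gives root_mass = -3*planting_density - 9.
leaf_area becomes 7*planting_density + 20.
Substituting into the biomass equation gives biomass = -28*planting_density - 87.
Solve -28*planting_density - 87 = 25: planting_density = (25 + 87) / -28 = -4.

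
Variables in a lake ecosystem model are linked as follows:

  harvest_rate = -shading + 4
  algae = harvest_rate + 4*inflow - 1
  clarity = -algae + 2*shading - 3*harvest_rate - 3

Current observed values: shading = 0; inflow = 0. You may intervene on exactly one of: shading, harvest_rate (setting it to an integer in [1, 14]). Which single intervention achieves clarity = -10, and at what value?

set harvest_rate = 2

Intervening on shading: clarity = 6*shading - 18. Reaching -10 requires shading = 4/3, not an integer.
Intervening on harvest_rate: with other inputs at their observed values, clarity = -4*harvest_rate - 2. Solving for -10 gives harvest_rate = 2, within [1, 14].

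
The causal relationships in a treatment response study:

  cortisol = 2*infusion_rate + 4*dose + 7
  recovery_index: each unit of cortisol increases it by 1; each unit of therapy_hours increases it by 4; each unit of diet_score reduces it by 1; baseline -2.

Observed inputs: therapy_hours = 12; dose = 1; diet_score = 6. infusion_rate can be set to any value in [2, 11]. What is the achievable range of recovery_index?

Substituting into the cortisol equation gives cortisol = 2*infusion_rate + 11.
Substituting into the recovery_index equation gives recovery_index = 2*infusion_rate + 51.
Linear in infusion_rate, so extremes are at the endpoints: infusion_rate = 2 gives recovery_index = 55; infusion_rate = 11 gives recovery_index = 73.

55 to 73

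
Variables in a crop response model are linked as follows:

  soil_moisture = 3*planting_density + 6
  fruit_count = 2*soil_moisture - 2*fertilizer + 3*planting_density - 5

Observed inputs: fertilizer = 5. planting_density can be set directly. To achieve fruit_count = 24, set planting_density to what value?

Substituting into the fruit_count equation gives fruit_count = 9*planting_density - 3.
Solve 9*planting_density - 3 = 24: planting_density = (24 + 3) / 9 = 3.

planting_density = 3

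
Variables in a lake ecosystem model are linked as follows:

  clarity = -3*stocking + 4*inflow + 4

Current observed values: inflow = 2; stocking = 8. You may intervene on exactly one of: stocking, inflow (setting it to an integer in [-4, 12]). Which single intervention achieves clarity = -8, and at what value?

Intervening on stocking: clarity = -3*stocking + 12. Reaching -8 requires stocking = 20/3, not an integer.
Intervening on inflow: with other inputs at their observed values, clarity = 4*inflow - 20. Solving for -8 gives inflow = 3, within [-4, 12].

set inflow = 3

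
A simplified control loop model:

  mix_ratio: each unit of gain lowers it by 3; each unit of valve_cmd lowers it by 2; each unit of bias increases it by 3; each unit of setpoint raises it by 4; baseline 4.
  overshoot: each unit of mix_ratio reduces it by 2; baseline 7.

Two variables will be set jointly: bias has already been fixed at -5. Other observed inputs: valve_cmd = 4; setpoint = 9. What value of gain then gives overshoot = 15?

With bias held at -5:
Substituting into the mix_ratio equation gives mix_ratio = -3*gain + 17.
Substituting into the overshoot equation gives overshoot = 6*gain - 27.
Solve 6*gain - 27 = 15: gain = (15 + 27) / 6 = 7.

gain = 7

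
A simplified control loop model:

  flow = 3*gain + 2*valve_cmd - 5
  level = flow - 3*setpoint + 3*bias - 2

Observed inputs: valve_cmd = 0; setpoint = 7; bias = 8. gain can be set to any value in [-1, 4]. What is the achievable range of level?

Substituting into the flow equation gives flow = 3*gain - 5.
Substituting into the level equation gives level = 3*gain - 4.
Linear in gain, so extremes are at the endpoints: gain = -1 gives level = -7; gain = 4 gives level = 8.

-7 to 8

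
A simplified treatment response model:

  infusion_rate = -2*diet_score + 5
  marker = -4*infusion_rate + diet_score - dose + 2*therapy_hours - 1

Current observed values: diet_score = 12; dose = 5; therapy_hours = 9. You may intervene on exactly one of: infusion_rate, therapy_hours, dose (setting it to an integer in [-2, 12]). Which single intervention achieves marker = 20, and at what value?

Intervening on infusion_rate: with other inputs at their observed values, marker = -4*infusion_rate + 24. Solving for 20 gives infusion_rate = 1, within [-2, 12].
Intervening on therapy_hours: marker = 2*therapy_hours + 82. Reaching 20 requires therapy_hours = -31, outside [-2, 12].
Intervening on dose: marker = -dose + 105. Reaching 20 requires dose = 85, outside [-2, 12].

set infusion_rate = 1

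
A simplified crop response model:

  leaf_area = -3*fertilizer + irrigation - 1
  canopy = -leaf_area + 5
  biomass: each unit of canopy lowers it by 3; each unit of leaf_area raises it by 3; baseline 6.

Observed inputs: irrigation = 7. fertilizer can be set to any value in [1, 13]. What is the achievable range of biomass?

-207 to 9

Substituting into the leaf_area equation gives leaf_area = -3*fertilizer + 6.
This gives canopy = 3*fertilizer - 1.
So biomass = -18*fertilizer + 27.
Linear in fertilizer, so extremes are at the endpoints: fertilizer = 1 gives biomass = 9; fertilizer = 13 gives biomass = -207.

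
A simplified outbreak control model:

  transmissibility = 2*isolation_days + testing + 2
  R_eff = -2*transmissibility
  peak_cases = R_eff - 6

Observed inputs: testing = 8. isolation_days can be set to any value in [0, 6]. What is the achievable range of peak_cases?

-50 to -26

Substituting into the transmissibility equation gives transmissibility = 2*isolation_days + 10.
R_eff becomes -4*isolation_days - 20.
So peak_cases = -4*isolation_days - 26.
Linear in isolation_days, so extremes are at the endpoints: isolation_days = 0 gives peak_cases = -26; isolation_days = 6 gives peak_cases = -50.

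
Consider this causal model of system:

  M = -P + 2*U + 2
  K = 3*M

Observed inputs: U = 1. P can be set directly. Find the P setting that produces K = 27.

P = -5

Substituting into the M equation gives M = -P + 4.
So K = -3*P + 12.
Solve -3*P + 12 = 27: P = (27 - 12) / -3 = -5.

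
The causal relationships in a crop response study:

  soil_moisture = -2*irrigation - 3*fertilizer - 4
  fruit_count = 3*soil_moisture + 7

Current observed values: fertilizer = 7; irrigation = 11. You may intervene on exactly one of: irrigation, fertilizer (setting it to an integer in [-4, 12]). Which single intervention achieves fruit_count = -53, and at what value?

Intervening on irrigation: fruit_count = -6*irrigation - 68. Reaching -53 requires irrigation = -5/2, not an integer.
Intervening on fertilizer: with other inputs at their observed values, fruit_count = -9*fertilizer - 71. Solving for -53 gives fertilizer = -2, within [-4, 12].

set fertilizer = -2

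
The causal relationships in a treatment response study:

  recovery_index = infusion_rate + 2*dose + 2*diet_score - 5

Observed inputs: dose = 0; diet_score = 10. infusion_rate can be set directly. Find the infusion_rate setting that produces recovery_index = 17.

Substituting into the recovery_index equation gives recovery_index = infusion_rate + 15.
Solve infusion_rate + 15 = 17: infusion_rate = (17 - 15) / 1 = 2.

infusion_rate = 2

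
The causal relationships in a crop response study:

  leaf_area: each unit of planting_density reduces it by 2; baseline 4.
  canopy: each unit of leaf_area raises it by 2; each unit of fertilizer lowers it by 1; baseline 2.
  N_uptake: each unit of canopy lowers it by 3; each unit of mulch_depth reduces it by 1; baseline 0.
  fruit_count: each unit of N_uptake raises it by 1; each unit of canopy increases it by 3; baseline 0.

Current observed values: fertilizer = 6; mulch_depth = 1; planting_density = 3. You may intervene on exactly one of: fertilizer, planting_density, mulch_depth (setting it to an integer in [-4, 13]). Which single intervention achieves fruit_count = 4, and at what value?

set mulch_depth = -4

Intervening on fertilizer: the paths from fertilizer to fruit_count cancel (net effect zero), leaving fruit_count = -1; 4 is unreachable this way.
Intervening on planting_density: the paths from planting_density to fruit_count cancel (net effect zero), leaving fruit_count = -1; 4 is unreachable this way.
Intervening on mulch_depth: with other inputs at their observed values, fruit_count = -mulch_depth. Solving for 4 gives mulch_depth = -4, within [-4, 13].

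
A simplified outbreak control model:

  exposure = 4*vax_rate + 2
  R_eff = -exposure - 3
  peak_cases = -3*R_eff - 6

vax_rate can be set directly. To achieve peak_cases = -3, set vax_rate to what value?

Substituting into the R_eff equation gives R_eff = -4*vax_rate - 5.
Substituting into the peak_cases equation gives peak_cases = 12*vax_rate + 9.
Solve 12*vax_rate + 9 = -3: vax_rate = (-3 - 9) / 12 = -1.

vax_rate = -1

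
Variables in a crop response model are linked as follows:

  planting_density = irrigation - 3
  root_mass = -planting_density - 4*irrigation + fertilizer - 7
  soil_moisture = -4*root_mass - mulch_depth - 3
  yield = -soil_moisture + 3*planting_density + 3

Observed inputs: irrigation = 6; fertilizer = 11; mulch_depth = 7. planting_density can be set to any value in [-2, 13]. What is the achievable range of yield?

-80 to -65

Intervening on planting_density fixes its value directly, overriding its dependence on irrigation.
Substituting into the root_mass equation gives root_mass = -planting_density - 20.
Substituting into the soil_moisture equation gives soil_moisture = 4*planting_density + 70.
This gives yield = -planting_density - 67.
Linear in planting_density, so extremes are at the endpoints: planting_density = -2 gives yield = -65; planting_density = 13 gives yield = -80.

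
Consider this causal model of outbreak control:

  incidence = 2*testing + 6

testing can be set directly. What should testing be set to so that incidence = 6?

Solve 2*testing + 6 = 6: testing = (6 - 6) / 2 = 0.

testing = 0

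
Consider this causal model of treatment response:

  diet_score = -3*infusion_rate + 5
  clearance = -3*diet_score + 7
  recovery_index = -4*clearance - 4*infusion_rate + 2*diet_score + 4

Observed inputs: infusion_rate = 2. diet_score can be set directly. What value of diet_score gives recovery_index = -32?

diet_score = 0

Intervening on diet_score fixes its value directly, overriding its dependence on infusion_rate.
Substituting into the recovery_index equation gives recovery_index = 14*diet_score - 32.
Solve 14*diet_score - 32 = -32: diet_score = (-32 + 32) / 14 = 0.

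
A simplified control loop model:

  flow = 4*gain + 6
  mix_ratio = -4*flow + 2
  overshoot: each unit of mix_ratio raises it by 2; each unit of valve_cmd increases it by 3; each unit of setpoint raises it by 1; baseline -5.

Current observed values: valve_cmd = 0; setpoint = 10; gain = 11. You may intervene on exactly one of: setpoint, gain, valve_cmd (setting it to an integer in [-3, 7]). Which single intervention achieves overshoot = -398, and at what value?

Intervening on setpoint: with other inputs at their observed values, overshoot = setpoint - 401. Solving for -398 gives setpoint = 3, within [-3, 7].
Intervening on gain: overshoot = -32*gain - 39. Reaching -398 requires gain = 359/32, not an integer.
Intervening on valve_cmd: overshoot = 3*valve_cmd - 391. Reaching -398 requires valve_cmd = -7/3, not an integer.

set setpoint = 3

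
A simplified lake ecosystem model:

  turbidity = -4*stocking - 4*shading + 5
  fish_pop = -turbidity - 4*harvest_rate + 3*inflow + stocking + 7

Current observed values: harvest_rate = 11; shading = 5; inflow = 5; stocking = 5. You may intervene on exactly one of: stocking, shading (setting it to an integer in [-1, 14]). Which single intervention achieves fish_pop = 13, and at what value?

Intervening on stocking: with other inputs at their observed values, fish_pop = 5*stocking - 7. Solving for 13 gives stocking = 4, within [-1, 14].
Intervening on shading: fish_pop = 4*shading - 2. Reaching 13 requires shading = 15/4, not an integer.

set stocking = 4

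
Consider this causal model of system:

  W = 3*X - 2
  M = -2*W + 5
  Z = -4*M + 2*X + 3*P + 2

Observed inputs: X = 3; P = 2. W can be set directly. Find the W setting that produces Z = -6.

Intervening on W fixes its value directly, overriding its dependence on X.
Substituting into the Z equation gives Z = 8*W - 6.
Solve 8*W - 6 = -6: W = (-6 + 6) / 8 = 0.

W = 0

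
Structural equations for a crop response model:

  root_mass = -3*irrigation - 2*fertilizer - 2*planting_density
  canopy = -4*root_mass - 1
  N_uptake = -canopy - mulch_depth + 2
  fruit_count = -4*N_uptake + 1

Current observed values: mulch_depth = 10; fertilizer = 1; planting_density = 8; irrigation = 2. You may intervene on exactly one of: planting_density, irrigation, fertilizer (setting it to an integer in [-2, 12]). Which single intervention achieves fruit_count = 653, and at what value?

set irrigation = 7

Intervening on planting_density: fruit_count = 32*planting_density + 157. Reaching 653 requires planting_density = 31/2, not an integer.
Intervening on irrigation: with other inputs at their observed values, fruit_count = 48*irrigation + 317. Solving for 653 gives irrigation = 7, within [-2, 12].
Intervening on fertilizer: fruit_count = 32*fertilizer + 381. Reaching 653 requires fertilizer = 17/2, not an integer.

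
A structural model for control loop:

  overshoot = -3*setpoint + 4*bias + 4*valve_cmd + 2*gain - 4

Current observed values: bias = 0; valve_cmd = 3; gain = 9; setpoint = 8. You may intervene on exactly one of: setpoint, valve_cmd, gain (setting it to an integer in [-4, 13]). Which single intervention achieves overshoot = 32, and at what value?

set setpoint = -2

Intervening on setpoint: with other inputs at their observed values, overshoot = -3*setpoint + 26. Solving for 32 gives setpoint = -2, within [-4, 13].
Intervening on valve_cmd: overshoot = 4*valve_cmd - 10. Reaching 32 requires valve_cmd = 21/2, not an integer.
Intervening on gain: overshoot = 2*gain - 16. Reaching 32 requires gain = 24, outside [-4, 13].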